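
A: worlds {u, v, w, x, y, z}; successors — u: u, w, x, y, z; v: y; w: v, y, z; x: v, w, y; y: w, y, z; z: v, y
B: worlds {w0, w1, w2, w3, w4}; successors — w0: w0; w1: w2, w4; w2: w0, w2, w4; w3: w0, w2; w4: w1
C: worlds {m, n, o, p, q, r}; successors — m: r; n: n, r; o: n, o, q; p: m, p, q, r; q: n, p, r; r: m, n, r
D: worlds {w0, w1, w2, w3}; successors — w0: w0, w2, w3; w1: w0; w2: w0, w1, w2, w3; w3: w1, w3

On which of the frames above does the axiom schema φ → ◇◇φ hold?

C

Frame correspondent (Sahlqvist): ∀x ∃w (x = w ∧ xR²w) — i.e. a generalized confluence (Geach) condition.
A: fails — at v but no t with v=t and vR²t.
B: fails — at w3 but no w with w3=w and w3R²w.
C: holds.
D: fails — at w1 but no w with w1=w and w1R²w.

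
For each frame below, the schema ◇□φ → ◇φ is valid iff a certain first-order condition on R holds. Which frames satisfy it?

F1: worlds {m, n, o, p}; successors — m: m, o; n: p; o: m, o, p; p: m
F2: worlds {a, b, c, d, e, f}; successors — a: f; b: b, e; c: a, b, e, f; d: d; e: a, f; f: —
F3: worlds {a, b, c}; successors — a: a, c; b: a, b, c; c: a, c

Frame correspondent (Sahlqvist): ∀x ∀y (xRy → ∃w (yRw ∧ xRw)) — i.e. a generalized confluence (Geach) condition.
F1: fails — nRp but no w with pRw and nRw.
F2: fails — aRf but no w with fRw and aRw.
F3: condition met.

F3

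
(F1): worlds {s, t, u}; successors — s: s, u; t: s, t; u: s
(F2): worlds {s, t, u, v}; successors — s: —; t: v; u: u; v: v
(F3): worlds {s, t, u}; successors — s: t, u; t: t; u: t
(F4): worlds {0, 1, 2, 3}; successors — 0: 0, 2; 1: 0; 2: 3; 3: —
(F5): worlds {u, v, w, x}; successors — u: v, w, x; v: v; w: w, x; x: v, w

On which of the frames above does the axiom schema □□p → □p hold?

(F1), (F2), (F5)

Frame correspondent (Sahlqvist): ∀x ∀y (Rxy → ∃z (Rxz ∧ Rzy)) — i.e. density.
(F1): holds.
(F2): holds.
(F3): fails — Rsu but no z with Rsz and Rzu.
(F4): fails — R23 but no z with R2z and Rz3.
(F5): holds.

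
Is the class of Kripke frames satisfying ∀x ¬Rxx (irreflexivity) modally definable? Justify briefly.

Any modally definable frame class is closed under surjective bounded morphisms.
The 5-cycle (worlds s,t,u,v,w with s→t→u→v→w→s) is irreflexive, and the map sending every world to a single reflexive point • is a surjective bounded morphism (forth: every edge maps to (•,•); back: every world has a successor). So any modal formula valid on the 5-cycle is also valid on the reflexive point, which is not irreflexive.
Hence irreflexivity is not modally definable.

No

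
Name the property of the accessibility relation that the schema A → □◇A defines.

This schema is the B axiom.
It corresponds to symmetry: ∀x ∀y (Rxy → Ryx).

symmetry: ∀x ∀y (Rxy → Ryx)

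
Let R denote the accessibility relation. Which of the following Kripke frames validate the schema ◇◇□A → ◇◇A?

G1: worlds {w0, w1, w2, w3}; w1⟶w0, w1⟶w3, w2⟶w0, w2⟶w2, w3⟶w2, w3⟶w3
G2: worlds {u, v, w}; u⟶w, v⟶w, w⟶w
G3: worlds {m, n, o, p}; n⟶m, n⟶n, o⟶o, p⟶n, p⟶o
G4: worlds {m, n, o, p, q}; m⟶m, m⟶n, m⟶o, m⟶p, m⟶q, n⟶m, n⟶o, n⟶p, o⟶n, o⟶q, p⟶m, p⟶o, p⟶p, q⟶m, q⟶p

This is the axiom for a generalized confluence (Geach) condition; its first-order frame correspondent is ∀x ∀y (xR²y → ∃w (yRw ∧ xR²w)).
G1: fails — w2R²w0 but no w with w0Rw and w2R²w.
G2: satisfies the condition.
G3: fails — nR²m but no w with mRw and nR²w.
G4: fails — oR²o but no w with oRw and oR²w.

G2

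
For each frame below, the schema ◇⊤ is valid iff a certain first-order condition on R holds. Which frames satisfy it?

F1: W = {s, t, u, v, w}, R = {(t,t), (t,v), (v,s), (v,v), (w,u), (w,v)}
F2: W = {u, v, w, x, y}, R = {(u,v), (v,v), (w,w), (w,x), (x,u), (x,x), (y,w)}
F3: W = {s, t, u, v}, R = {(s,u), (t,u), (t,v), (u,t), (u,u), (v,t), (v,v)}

F2, F3

This is the axiom for seriality; its first-order frame correspondent is ∀x ∃y Rxy.
F1: fails — world s has no successor.
F2: ✓.
F3: ✓.
Valid on: F2, F3.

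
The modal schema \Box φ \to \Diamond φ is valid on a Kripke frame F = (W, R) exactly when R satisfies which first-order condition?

seriality: \forall x \exists y Rxy

Suppose □φ→◇φ is valid. At any x set V(φ)=W. Then □φ at x, so ◇φ at x, so x has a successor.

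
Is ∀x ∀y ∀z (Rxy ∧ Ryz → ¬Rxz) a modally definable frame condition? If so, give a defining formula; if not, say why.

Any modally definable frame class is closed under surjective bounded morphisms.
The 7-cycle (worlds a,b,c,d,e,f,g with a→b→c→d→e→f→g→a) is intransitive. Mapping every world to a single reflexive point • is a surjective bounded morphism; the reflexive point is not intransitive (R••∧R•• but R••).
Hence intransitivity is not modally definable.

No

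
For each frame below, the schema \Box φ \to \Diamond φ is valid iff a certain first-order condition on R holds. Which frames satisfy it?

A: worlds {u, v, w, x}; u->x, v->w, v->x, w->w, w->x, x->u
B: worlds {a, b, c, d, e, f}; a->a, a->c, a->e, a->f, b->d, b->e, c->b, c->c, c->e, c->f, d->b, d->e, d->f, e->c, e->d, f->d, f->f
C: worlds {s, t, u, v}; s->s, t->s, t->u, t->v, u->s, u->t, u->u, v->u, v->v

The schema corresponds to seriality: \forall x \exists y Rxy.
A: condition met.
B: condition met.
C: condition met.

A, B, C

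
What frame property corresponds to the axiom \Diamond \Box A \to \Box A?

Replacing A by ¬A and contraposing gives the equivalent schema ◇A → □◇A.
Suppose ◇A→□◇A is valid. Take Rxy, Rxz and set V(A)={y}. Then ◇A at x, so □◇A at x, so ◇A at z, so some w with Rzw has A; w=y, i.e. Rzy. By symmetry of the argument, Ryz.

the Euclidean property: \forall x \forall y \forall z (Rxy \wedge Rxz \to Ryz)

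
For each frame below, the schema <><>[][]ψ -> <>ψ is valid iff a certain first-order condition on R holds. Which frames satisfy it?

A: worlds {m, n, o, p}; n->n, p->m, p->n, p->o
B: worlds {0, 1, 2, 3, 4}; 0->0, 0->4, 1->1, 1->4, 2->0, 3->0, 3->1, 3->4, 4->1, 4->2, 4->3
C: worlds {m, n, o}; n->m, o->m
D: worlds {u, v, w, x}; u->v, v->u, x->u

This is the axiom for a generalized confluence (Geach) condition; its first-order frame correspondent is forall x forall y (x R^2 y -> exists w (y R^2 w & xRw)).
A: satisfies the condition.
B: satisfies the condition.
C: satisfies the condition.
D: fails — uR²u but no t with uR²t and uRt.
Valid on: A, B, C.

A, B, C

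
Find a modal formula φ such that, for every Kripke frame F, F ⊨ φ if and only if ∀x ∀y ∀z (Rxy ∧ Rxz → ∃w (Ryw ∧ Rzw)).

◇□ψ → □◇ψ

The condition is convergence. The .2 schema ◇□ψ → □◇ψ defines it.
Suppose ◇□ψ→□◇ψ is valid. Take Rxy, Rxz and set V(ψ)={w : Ryw}. Then □ψ at y so ◇□ψ at x, so □◇ψ at x, so ◇ψ at z, giving w with Rzw and Ryw.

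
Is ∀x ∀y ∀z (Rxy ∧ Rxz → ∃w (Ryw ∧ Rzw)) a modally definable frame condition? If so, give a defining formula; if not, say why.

Definable; ◇□p → □◇p defines it

The condition is convergence. A defining modal formula is ◇□p → □◇p.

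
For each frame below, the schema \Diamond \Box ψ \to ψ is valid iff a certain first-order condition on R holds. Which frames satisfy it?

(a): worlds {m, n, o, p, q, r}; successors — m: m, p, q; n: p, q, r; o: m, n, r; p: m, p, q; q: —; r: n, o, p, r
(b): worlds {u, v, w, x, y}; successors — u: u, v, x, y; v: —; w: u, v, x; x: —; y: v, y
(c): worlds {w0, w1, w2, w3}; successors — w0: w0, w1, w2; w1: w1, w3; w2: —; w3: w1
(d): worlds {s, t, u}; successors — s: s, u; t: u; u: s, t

(d)

Frame correspondent (Sahlqvist): \forall x \forall y (Rxy \to Ryx) — i.e. symmetry.
(a): fails — Rom but not Rmo.
(b): fails — Ruv but not Rvu.
(c): fails — Rw0w1 but not Rw1w0.
(d): holds.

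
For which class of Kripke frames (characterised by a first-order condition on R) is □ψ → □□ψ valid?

transitivity

Suppose □ψ→□□ψ is valid. Take Rxy, Ryz and set V(ψ)={w : Rxw}. Then □ψ at x, so □□ψ at x, so □ψ at y, so ψ at z, i.e. Rxz.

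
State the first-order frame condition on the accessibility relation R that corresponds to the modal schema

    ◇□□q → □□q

∀x ∀y ∀z ((xRy ∧ xR²z) → ∃w (yR²w ∧ z = w))

This is a Sahlqvist (Geach-type) schema ◇^1□^2q → □^2◇^0q.
Minimal-valuation argument: fix x; take any y with xR^1y and any z with xR^2z. Set V(q) to the set of worlds R-reachable from y in exactly 2 steps. Then □^2q holds at y, so the antecedent holds at x; validity forces ◇^0q at z, giving a w with zR^0w and yR^2w.
First-order correspondent: ∀x ∀y ∀z ((xRy ∧ xR²z) → ∃w (yR²w ∧ z = w)).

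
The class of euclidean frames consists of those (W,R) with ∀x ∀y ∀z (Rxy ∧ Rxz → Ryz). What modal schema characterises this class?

The condition is the Euclidean property. The 5 schema ◇p → □◇p defines it.
Suppose ◇p→□◇p is valid. Take Rxy, Rxz and set V(p)={y}. Then ◇p at x, so □◇p at x, so ◇p at z, so some w with Rzw has p; w=y, i.e. Rzy. By symmetry of the argument, Ryz.

◇p → □◇p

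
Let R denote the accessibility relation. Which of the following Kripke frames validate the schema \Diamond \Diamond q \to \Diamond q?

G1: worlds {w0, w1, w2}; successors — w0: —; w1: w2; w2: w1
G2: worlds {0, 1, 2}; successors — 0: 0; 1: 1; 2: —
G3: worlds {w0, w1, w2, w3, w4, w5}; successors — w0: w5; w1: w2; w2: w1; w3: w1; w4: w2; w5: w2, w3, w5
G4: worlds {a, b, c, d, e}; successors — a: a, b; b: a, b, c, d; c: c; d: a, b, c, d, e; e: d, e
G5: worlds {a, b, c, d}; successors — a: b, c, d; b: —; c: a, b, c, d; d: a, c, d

The schema corresponds to transitivity: \forall x \forall y \forall z (Rxy \wedge Ryz \to Rxz).
G1: fails — Rw1w2 and Rw2w1 but not Rw1w1.
G2: condition met.
G3: fails — Rw1w2 and Rw2w1 but not Rw1w1.
G4: fails — Rab and Rbc but not Rac.
G5: fails — Rdc and Rcb but not Rdb.

G2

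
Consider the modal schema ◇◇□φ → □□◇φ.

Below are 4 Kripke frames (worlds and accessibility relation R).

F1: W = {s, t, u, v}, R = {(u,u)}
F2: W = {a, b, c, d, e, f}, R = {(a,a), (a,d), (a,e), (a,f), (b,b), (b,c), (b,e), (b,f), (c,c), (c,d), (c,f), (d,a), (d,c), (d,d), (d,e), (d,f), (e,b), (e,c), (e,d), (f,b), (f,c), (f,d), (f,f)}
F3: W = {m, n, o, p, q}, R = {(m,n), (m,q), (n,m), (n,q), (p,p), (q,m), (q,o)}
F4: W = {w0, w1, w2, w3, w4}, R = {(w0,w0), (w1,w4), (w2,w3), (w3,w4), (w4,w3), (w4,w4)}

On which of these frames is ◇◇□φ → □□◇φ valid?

F1, F2, F4

The schema corresponds to a generalized confluence (Geach) condition: ∀x ∀y ∀z ((xR²y ∧ xR²z) → ∃w (yRw ∧ zRw)).
F1: holds.
F2: holds.
F3: fails — mR²m, mR²o but no w with mRw and oRw.
F4: holds.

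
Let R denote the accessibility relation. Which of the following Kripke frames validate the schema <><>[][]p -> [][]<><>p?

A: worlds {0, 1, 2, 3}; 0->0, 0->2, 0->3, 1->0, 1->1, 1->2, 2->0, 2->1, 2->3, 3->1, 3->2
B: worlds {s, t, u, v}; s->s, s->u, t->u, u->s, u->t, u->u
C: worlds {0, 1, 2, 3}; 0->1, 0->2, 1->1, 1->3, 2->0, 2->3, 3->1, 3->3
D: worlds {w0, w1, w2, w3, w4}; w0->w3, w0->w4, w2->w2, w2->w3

The schema corresponds to a generalized confluence (Geach) condition: forall x forall y forall z ((x R^2 y & x R^2 z) -> exists w (y R^2 w & z R^2 w)).
A: ✓.
B: ✓.
C: ✓.
D: fails — w2R²w2, w2R²w3 but no w with w2R²w and w3R²w.
Valid on: A, B, C.

A, B, C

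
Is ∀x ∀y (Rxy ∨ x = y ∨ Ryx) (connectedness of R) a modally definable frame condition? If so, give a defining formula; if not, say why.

Not modally definable

Modal frame validity is preserved under disjoint unions.
Take 3 disjoint single-world reflexive frames: each is trivially connected, but their disjoint union has 3 worlds with no edge between distinct components, so it is not connected.
So no modal formula (or set of formulas) defines exactly the connected frames.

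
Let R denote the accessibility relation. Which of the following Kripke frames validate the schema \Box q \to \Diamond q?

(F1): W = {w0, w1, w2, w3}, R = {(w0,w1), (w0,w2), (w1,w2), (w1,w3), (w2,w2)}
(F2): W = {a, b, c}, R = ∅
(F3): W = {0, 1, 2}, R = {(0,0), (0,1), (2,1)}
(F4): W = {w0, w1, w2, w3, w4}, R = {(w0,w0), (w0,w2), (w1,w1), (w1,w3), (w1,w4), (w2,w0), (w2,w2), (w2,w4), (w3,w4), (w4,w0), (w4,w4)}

(F4)

The schema corresponds to seriality: \forall x \exists y Rxy.
(F1): fails — world w3 has no successor.
(F2): fails — world a has no successor.
(F3): fails — world 1 has no successor.
(F4): satisfies the condition.
Valid on: (F4).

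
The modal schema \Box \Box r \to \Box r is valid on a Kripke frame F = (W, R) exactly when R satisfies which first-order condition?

density

This schema is the C4 axiom.
It corresponds to density: \forall x \forall y (Rxy \to \exists z (Rxz \wedge Rzy)).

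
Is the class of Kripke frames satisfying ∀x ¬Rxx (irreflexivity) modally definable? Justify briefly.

Modal frame validity is preserved under surjective bounded morphisms.
The 3-cycle (worlds s,t,u with s→t→u→s) is irreflexive, and the map sending every world to a single reflexive point • is a surjective bounded morphism (forth: every edge maps to (•,•); back: every world has a successor). So any modal formula valid on the 3-cycle is also valid on the reflexive point, which is not irreflexive.
So the class is not modally definable.

Not modally definable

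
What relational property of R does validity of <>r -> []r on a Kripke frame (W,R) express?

Suppose ◇r→□r is valid. Take Rxy, Rxz and set V(r)={y}. Then ◇r at x, so □r at x, so r at z, i.e. z=y.
Conversely, on a frame with partial functionality the schema holds at every world under every valuation.
Frame condition: forall x forall y forall z (Rxy & Rxz -> y = z).

partial functionality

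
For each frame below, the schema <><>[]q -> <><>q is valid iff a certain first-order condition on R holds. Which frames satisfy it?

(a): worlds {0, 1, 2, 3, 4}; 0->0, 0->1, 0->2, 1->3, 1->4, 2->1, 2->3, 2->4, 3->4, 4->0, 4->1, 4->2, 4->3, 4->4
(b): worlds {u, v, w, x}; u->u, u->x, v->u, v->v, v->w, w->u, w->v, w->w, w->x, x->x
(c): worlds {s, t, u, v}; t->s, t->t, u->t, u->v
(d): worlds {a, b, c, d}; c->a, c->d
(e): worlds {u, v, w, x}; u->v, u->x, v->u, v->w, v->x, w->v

(a), (b), (d)

Frame correspondent (Sahlqvist): forall x forall y (x R^2 y -> exists w (yRw & x R^2 w)) — i.e. a generalized confluence (Geach) condition.
(a): satisfies the condition.
(b): satisfies the condition.
(c): fails — tR²s but no w with sRw and tR²w.
(d): satisfies the condition.
(e): fails — uR²w but no t with wRt and uR²t.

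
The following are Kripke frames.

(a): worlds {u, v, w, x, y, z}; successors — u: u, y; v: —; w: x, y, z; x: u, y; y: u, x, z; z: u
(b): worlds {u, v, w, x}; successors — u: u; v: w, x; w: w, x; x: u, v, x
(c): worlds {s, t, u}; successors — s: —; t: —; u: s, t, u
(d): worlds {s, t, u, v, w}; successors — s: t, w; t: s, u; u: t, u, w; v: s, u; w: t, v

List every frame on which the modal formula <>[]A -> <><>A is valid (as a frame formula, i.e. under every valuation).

Frame correspondent (Sahlqvist): forall x forall y (xRy -> exists w (yRw & x R^2 w)) — i.e. a generalized confluence (Geach) condition.
(a): satisfies the condition.
(b): satisfies the condition.
(c): fails — uRs but no w with sRw and uR²w.
(d): satisfies the condition.
Valid on: (a), (b), (d).

(a), (b), (d)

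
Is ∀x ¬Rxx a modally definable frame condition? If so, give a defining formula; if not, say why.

Not modally definable

Any modally definable frame class is closed under surjective bounded morphisms.
The 2-cycle (worlds a,b with a→b→a) is irreflexive, and the map sending every world to a single reflexive point • is a surjective bounded morphism (forth: every edge maps to (•,•); back: every world has a successor). So any modal formula valid on the 2-cycle is also valid on the reflexive point, which is not irreflexive.
So the class is not modally definable.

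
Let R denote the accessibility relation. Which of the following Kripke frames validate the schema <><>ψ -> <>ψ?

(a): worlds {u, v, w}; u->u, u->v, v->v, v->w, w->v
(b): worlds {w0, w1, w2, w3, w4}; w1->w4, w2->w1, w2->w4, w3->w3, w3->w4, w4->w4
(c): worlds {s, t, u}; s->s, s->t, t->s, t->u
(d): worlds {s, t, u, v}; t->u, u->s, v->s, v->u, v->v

(b)

Frame correspondent (Sahlqvist): forall x forall y forall z (Rxy & Ryz -> Rxz) — i.e. transitivity.
(a): fails — Ruv and Rvw but not Ruw.
(b): satisfies the condition.
(c): fails — Rts and Rst but not Rtt.
(d): fails — Rtu and Rus but not Rts.
Valid on: (b).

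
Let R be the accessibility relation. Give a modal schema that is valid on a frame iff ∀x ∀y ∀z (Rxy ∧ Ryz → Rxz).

A defining formula is □q → □□q (the 4 axiom).
Suppose □q→□□q is valid. Take Rxy, Ryz and set V(q)={w : Rxw}. Then □q at x, so □□q at x, so □q at y, so q at z, i.e. Rxz.

□q → □□q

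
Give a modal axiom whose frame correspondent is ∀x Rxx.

This is reflexivity; the standard corresponding axiom is T: □q → q.

□q → q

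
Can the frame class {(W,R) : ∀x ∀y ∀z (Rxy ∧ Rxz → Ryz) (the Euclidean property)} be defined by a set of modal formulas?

Definable; ◇p → □◇p defines it

Yes: it is the Euclidean property, defined by the 5 schema ◇p → □◇p.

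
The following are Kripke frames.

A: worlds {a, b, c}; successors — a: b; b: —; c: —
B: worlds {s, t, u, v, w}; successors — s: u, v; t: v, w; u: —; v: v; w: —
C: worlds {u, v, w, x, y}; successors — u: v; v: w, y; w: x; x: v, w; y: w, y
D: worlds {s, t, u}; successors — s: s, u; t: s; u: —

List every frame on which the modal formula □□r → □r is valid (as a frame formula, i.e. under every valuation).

D

This is the axiom for density; its first-order frame correspondent is ∀x ∀y (Rxy → ∃z (Rxz ∧ Rzy)).
A: fails — Rab but no z with Raz and Rzb.
B: fails — Rtw but no z with Rtz and Rzw.
C: fails — Ruv but no z with Ruz and Rzv.
D: satisfies the condition.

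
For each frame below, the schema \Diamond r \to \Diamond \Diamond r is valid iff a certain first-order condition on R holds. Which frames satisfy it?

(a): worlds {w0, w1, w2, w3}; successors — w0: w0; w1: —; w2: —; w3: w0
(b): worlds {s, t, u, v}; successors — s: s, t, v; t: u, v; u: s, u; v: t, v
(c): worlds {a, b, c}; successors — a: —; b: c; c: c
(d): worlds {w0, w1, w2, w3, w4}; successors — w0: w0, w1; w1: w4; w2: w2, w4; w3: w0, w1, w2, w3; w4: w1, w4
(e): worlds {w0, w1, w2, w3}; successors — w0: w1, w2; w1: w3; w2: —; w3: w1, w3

(a), (b), (c), (d)

This is the axiom for a generalized confluence (Geach) condition; its first-order frame correspondent is \forall x \forall y (xRy \to \exists w (y = w \wedge x R^2 w)).
(a): condition met.
(b): condition met.
(c): condition met.
(d): condition met.
(e): fails — w0Rw1 but no w with w1=w and w0R²w.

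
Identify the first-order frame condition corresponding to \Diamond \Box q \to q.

Symmetry

This is a form of the B axiom.
It corresponds to symmetry: \forall x \forall y (Rxy \to Ryx).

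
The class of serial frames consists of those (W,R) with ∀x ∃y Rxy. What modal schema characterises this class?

□ψ → ◇ψ

The condition is seriality. The D schema □ψ → ◇ψ defines it.
Suppose □ψ→◇ψ is valid. At any x set V(ψ)=W. Then □ψ at x, so ◇ψ at x, so x has a successor.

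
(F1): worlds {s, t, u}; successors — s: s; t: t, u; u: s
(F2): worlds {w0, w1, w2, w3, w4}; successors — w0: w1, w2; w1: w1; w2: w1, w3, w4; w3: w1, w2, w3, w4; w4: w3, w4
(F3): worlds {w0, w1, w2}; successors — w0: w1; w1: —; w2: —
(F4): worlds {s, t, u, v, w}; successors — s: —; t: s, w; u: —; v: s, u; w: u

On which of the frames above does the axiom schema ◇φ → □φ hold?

(F3)

The schema corresponds to partial functionality: ∀x ∀y ∀z (Rxy ∧ Rxz → y = z).
(F1): fails — t sees both t and u.
(F2): fails — w0 sees both w1 and w2.
(F3): satisfies the condition.
(F4): fails — t sees both s and w.
Valid on: (F3).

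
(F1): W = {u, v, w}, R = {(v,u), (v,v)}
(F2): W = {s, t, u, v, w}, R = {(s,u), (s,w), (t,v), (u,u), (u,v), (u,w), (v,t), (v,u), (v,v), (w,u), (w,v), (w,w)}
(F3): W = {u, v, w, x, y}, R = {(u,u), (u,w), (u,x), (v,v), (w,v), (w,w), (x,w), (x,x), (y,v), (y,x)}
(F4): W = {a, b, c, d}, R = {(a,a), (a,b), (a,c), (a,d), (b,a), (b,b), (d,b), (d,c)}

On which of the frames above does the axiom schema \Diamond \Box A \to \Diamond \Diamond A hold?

(F2), (F3)

The schema corresponds to a generalized confluence (Geach) condition: \forall x \forall y (xRy \to \exists w (yRw \wedge x R^2 w)).
(F1): fails — vRu but no t with uRt and vR²t.
(F2): satisfies the condition.
(F3): satisfies the condition.
(F4): fails — aRc but no w with cRw and aR²w.
Valid on: (F2), (F3).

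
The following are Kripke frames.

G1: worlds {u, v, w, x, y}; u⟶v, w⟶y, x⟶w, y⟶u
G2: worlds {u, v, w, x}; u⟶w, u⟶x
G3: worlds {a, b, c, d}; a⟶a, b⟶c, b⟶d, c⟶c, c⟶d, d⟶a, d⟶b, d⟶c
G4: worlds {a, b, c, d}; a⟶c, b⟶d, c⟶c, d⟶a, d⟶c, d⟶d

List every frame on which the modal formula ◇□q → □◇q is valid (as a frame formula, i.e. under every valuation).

This is the axiom for convergence; its first-order frame correspondent is ∀x ∀y ∀z (Rxy ∧ Rxz → ∃w (Ryw ∧ Rzw)).
G1: fails — Ruv and Ruv but v and v have no common successor.
G2: fails — Ruw and Ruw but w and w have no common successor.
G3: fails — Rdc and Rda but c and a have no common successor.
G4: condition met.
Valid on: G4.

G4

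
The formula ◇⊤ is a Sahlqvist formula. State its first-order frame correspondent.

◇⊤ holds at w iff w has a successor, so frame-validity of ◇⊤ is exactly seriality. Equivalently via □q → ◇q:
Suppose □q→◇q is valid. At any x set V(q)=W. Then □q at x, so ◇q at x, so x has a successor.
Conversely, any frame satisfying ∀x ∃y Rxy validates the schema.
Frame condition: ∀x ∃y Rxy.

seriality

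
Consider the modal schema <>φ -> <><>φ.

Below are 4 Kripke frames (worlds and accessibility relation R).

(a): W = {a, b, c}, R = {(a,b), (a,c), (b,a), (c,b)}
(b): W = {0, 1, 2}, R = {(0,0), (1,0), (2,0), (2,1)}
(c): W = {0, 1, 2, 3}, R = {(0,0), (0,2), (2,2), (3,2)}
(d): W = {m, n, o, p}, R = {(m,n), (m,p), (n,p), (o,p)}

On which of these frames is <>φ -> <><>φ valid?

(c)

Frame correspondent (Sahlqvist): forall x forall y (xRy -> exists w (y = w & x R^2 w)) — i.e. a generalized confluence (Geach) condition.
(a): fails — aRc but no w with c=w and aR²w.
(b): fails — 2R1 but no w with 1=w and 2R²w.
(c): condition met.
(d): fails — mRn but no w with n=w and mR²w.
Valid on: (c).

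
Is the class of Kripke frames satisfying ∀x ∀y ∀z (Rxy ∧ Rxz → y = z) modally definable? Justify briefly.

This is a Sahlqvist condition; the CD axiom ◇r → □r defines it.

Yes — defined by ◇r → □r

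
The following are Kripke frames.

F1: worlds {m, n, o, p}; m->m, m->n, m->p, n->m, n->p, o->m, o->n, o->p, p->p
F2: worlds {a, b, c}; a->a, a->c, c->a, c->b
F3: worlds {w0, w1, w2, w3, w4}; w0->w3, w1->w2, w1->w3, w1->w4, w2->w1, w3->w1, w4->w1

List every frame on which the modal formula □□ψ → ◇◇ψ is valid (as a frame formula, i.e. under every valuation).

Frame correspondent (Sahlqvist): ∀x ∃w (xR²w ∧ xR²w) — i.e. a generalized confluence (Geach) condition.
F1: satisfies the condition.
F2: fails — at b but no w with bR²w and bR²w.
F3: satisfies the condition.

F1, F3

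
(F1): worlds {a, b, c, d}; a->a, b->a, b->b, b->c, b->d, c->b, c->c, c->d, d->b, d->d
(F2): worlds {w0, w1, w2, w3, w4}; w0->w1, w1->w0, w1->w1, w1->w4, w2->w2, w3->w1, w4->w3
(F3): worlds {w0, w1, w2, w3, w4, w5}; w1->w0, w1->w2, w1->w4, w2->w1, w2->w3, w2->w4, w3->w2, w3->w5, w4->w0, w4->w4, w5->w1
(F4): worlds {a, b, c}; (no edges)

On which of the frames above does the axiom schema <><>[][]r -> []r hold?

The schema corresponds to a generalized confluence (Geach) condition: forall x forall y forall z ((x R^2 y & xRz) -> exists w (y R^2 w & z = w)).
(F1): fails — bR²a, bRb but no w with aR²w and b=w.
(F2): fails — w1R²w4, w1Rw0 but no w with w4R²w and w0=w.
(F3): fails — w1R²w0, w1Rw0 but no w with w0R²w and w0=w.
(F4): ✓.
Valid on: (F4).

(F4)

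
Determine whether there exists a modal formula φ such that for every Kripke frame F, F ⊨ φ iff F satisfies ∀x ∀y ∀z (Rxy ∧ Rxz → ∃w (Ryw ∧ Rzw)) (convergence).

Yes: it is convergence, defined by the .2 schema ◇□r → □◇r.

Yes — defined by ◇□r → □◇r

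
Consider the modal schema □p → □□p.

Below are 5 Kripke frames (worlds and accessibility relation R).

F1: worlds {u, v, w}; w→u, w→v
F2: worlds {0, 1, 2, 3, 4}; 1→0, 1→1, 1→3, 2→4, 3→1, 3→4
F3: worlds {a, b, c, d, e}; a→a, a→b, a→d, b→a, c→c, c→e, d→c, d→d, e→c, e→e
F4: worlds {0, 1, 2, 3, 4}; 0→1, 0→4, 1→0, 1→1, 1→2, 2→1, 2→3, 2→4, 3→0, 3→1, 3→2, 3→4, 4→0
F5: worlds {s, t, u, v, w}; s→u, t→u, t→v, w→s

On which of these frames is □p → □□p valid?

This is the axiom for transitivity; its first-order frame correspondent is ∀x ∀y ∀z (Rxy ∧ Ryz → Rxz).
F1: condition met.
F2: fails — R31 and R10 but not R30.
F3: fails — Rdc and Rce but not Rde.
F4: fails — R10 and R04 but not R14.
F5: fails — Rws and Rsu but not Rwu.
Valid on: F1.

F1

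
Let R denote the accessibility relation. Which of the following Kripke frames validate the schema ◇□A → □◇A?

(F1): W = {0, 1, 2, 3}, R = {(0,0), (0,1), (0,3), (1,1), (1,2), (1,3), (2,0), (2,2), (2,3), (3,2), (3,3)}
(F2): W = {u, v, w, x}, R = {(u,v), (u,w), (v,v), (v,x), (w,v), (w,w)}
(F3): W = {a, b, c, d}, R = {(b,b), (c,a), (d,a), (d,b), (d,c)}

This is the axiom for convergence; its first-order frame correspondent is ∀x ∀y ∀z (Rxy ∧ Rxz → ∃w (Ryw ∧ Rzw)).
(F1): satisfies the condition.
(F2): fails — Rvv and Rvx but v and x have no common successor.
(F3): fails — Rca and Rca but a and a have no common successor.

(F1)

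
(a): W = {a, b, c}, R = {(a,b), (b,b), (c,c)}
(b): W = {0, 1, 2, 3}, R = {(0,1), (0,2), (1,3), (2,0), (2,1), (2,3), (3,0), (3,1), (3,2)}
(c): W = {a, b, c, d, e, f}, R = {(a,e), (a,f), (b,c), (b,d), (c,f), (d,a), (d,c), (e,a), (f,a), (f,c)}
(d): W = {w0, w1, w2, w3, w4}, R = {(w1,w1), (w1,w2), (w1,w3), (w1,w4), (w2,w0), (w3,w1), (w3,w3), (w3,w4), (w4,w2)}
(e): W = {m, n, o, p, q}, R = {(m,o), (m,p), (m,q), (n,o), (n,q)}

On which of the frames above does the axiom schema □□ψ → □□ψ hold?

The schema corresponds to a generalized confluence (Geach) condition: ∀x ∀z (xR²z → ∃w (xR²w ∧ z = w)).
(a): ✓.
(b): ✓.
(c): ✓.
(d): ✓.
(e): ✓.
Valid on: (a), (b), (c), (d), (e).

(a), (b), (c), (d), (e)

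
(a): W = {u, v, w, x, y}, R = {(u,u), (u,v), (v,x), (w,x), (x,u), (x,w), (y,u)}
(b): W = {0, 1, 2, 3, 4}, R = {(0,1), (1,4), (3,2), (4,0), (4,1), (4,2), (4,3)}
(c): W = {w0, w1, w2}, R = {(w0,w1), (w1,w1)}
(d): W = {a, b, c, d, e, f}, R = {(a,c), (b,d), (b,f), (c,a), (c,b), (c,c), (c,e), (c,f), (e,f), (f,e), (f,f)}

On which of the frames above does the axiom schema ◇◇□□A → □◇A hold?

(c)

Frame correspondent (Sahlqvist): ∀x ∀y ∀z ((xR²y ∧ xRz) → ∃w (yR²w ∧ zRw)) — i.e. a generalized confluence (Geach) condition.
(a): fails — uR²v, uRv but no t with vR²t and vRt.
(b): fails — 1R²0, 1R4 but no w with 0R²w and 4Rw.
(c): condition met.
(d): fails — bR²e, bRd but no w with eR²w and dRw.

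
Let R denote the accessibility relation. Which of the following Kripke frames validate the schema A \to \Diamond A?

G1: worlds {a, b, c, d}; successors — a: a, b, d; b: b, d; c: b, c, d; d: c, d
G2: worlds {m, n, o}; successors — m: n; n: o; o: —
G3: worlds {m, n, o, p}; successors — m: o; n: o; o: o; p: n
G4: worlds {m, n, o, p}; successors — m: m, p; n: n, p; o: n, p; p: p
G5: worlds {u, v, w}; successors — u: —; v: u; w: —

The schema corresponds to reflexivity: \forall x Rxx.
G1: ✓.
G2: fails — world m does not see itself.
G3: fails — world m does not see itself.
G4: fails — world o does not see itself.
G5: fails — world u does not see itself.
Valid on: G1.

G1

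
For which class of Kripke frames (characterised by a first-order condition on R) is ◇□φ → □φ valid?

the Euclidean property: ∀x ∀y ∀z (Rxy ∧ Rxz → Ryz)

Replacing φ by ¬φ and contraposing gives the equivalent schema ◇φ → □◇φ.
Suppose ◇φ→□◇φ is valid. Take Rxy, Rxz and set V(φ)={y}. Then ◇φ at x, so □◇φ at x, so ◇φ at z, so some w with Rzw has φ; w=y, i.e. Rzy. By symmetry of the argument, Ryz.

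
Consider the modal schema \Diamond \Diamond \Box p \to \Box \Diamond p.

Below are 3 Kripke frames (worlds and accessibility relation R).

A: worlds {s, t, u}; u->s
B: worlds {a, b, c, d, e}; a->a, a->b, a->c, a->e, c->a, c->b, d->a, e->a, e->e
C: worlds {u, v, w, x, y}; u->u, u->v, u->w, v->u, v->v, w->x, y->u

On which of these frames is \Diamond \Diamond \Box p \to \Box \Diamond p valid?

Frame correspondent (Sahlqvist): \forall x \forall y \forall z ((x R^2 y \wedge xRz) \to \exists w (yRw \wedge zRw)) — i.e. a generalized confluence (Geach) condition.
A: condition met.
B: fails — aR²a, aRb but no w with aRw and bRw.
C: fails — uR²u, uRw but no t with uRt and wRt.

A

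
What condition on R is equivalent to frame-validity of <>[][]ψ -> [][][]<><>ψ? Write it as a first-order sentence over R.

forall x forall y forall z ((xRy & x R^3 z) -> exists w (y R^2 w & z R^2 w))

This is a Sahlqvist (Geach-type) schema ◇^1□^2ψ → □^3◇^2ψ.
Minimal-valuation argument: fix x; take any y with xR^1y and any z with xR^3z. Set V(ψ) to the set of worlds R-reachable from y in exactly 2 steps. Then □^2ψ holds at y, so the antecedent holds at x; validity forces ◇^2ψ at z, giving a w with zR^2w and yR^2w.
First-order correspondent: forall x forall y forall z ((xRy & x R^3 z) -> exists w (y R^2 w & z R^2 w)).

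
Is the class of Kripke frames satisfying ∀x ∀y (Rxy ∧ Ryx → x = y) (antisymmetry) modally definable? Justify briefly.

Not modally definable

Any modally definable frame class is closed under surjective bounded morphisms.
The 6-cycle (worlds a,b,c,d,e,f with a→b→c→d→e→f→a) is antisymmetric. Sending even-indexed worlds to • and odd-indexed worlds to ∘ is a surjective bounded morphism onto the two-world frame with •↔∘, which is not antisymmetric.
So the class is not modally definable.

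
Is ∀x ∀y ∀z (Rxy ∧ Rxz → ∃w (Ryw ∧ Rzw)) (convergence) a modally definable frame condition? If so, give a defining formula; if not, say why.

This is a Sahlqvist condition; the .2 axiom ◇□p → □◇p defines it.
Suppose ◇□p→□◇p is valid. Take Rxy, Rxz and set V(p)={w : Ryw}. Then □p at y so ◇□p at x, so □◇p at x, so ◇p at z, giving w with Rzw and Ryw.

Yes, by ◇□p → □◇p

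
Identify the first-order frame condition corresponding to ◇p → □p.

partial functionality: ∀x ∀y ∀z (Rxy ∧ Rxz → y = z)

This schema is the CD axiom.
It corresponds to partial functionality: ∀x ∀y ∀z (Rxy ∧ Rxz → y = z).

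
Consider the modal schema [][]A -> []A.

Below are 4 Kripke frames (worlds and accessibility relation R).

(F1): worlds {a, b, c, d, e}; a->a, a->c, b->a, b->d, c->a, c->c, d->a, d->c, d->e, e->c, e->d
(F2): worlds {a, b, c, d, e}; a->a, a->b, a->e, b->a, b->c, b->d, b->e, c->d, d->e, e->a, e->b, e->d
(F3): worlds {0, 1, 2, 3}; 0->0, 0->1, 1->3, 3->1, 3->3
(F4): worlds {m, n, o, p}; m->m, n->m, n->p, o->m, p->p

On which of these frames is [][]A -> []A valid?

This is the axiom for density; its first-order frame correspondent is forall x forall y (Rxy -> exists z (Rxz & Rzy)).
(F1): fails — Rde but no z with Rdz and Rze.
(F2): fails — Rbc but no z with Rbz and Rzc.
(F3): holds.
(F4): holds.

(F3), (F4)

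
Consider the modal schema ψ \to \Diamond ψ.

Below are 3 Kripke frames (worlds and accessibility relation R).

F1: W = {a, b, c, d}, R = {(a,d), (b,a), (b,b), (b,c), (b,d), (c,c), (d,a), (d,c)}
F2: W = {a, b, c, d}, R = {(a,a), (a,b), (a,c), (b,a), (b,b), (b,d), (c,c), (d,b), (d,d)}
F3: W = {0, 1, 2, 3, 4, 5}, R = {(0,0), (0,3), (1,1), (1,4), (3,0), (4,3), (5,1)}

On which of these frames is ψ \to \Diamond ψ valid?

Frame correspondent (Sahlqvist): \forall x Rxx — i.e. reflexivity.
F1: fails — world a does not see itself.
F2: condition met.
F3: fails — world 2 does not see itself.
Valid on: F2.

F2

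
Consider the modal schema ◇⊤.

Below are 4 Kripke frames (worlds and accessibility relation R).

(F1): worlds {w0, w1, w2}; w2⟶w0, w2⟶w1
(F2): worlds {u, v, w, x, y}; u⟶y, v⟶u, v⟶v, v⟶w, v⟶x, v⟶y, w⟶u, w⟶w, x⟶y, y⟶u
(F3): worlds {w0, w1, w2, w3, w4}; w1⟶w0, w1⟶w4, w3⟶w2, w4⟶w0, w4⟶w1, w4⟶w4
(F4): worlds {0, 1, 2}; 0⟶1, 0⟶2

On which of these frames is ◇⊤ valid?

(F2)

Frame correspondent (Sahlqvist): ∀x ∃y Rxy — i.e. seriality.
(F1): fails — world w0 has no successor.
(F2): holds.
(F3): fails — world w0 has no successor.
(F4): fails — world 1 has no successor.
Valid on: (F2).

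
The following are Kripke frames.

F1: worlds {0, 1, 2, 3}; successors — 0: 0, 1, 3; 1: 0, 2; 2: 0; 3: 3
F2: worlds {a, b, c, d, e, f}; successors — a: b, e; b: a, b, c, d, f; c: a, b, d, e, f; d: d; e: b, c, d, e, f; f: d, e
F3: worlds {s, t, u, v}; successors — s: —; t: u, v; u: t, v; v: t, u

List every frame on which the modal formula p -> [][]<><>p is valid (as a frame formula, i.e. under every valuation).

F3

The schema corresponds to a generalized confluence (Geach) condition: forall x forall z (x R^2 z -> exists w (x = w & z R^2 w)).
F1: fails — 0R²3 but no w with 0=w and 3R²w.
F2: fails — aR²d but no w with a=w and dR²w.
F3: satisfies the condition.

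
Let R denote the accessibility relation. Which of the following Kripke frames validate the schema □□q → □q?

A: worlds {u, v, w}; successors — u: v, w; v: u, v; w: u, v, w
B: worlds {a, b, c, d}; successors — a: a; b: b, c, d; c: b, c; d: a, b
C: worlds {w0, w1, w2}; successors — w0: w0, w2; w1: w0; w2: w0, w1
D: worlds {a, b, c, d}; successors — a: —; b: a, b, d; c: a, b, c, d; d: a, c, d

This is the axiom for density; its first-order frame correspondent is ∀x ∀y (Rxy → ∃z (Rxz ∧ Rzy)).
A: satisfies the condition.
B: satisfies the condition.
C: fails — Rw2w1 but no z with Rw2z and Rzw1.
D: satisfies the condition.
Valid on: A, B, D.

A, B, D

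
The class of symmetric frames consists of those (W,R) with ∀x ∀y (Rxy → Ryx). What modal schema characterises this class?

This is symmetry; the standard corresponding axiom is B: p → □◇p.

p → □◇p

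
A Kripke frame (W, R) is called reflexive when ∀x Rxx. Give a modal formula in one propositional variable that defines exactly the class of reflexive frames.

This is reflexivity; the standard corresponding axiom is T: □s → s.
Suppose □s→s is valid. At any x set V(s)={w : Rxw}. Then □s holds at x, so s holds at x, i.e. Rxx.

□s → s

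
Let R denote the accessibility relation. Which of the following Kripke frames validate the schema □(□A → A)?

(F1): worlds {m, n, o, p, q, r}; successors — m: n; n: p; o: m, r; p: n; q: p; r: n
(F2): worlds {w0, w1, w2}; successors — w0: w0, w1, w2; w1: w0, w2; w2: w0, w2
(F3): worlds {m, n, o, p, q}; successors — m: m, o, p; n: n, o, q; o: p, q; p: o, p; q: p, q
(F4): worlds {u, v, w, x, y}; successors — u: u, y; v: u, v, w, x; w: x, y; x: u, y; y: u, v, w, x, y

none

The schema corresponds to shift-reflexivity: ∀x ∀y (Rxy → Ryy).
(F1): fails — Rom but not Rmm.
(F2): fails — Rw0w1 but not Rw1w1.
(F3): fails — Rno but not Roo.
(F4): fails — Ryx but not Rxx.
Valid on no frame.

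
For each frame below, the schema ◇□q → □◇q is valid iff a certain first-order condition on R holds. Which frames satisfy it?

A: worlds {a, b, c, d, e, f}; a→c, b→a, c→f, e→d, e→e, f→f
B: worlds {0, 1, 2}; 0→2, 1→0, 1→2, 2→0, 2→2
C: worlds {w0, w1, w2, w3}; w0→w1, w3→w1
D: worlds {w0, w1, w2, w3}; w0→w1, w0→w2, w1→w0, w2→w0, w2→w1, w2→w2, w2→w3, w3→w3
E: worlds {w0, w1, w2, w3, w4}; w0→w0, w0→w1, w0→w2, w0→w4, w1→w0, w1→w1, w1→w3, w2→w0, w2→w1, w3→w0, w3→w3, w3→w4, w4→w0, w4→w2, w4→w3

B, E

This is the axiom for convergence; its first-order frame correspondent is ∀x ∀y ∀z (Rxy ∧ Rxz → ∃w (Ryw ∧ Rzw)).
A: fails — Ree and Red but e and d have no common successor.
B: satisfies the condition.
C: fails — Rw0w1 and Rw0w1 but w1 and w1 have no common successor.
D: fails — Rw2w1 and Rw2w0 but w1 and w0 have no common successor.
E: satisfies the condition.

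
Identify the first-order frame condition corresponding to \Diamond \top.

This schema is equivalent to the D axiom □φ → ◇φ.
It corresponds to seriality: \forall x \exists y Rxy.

seriality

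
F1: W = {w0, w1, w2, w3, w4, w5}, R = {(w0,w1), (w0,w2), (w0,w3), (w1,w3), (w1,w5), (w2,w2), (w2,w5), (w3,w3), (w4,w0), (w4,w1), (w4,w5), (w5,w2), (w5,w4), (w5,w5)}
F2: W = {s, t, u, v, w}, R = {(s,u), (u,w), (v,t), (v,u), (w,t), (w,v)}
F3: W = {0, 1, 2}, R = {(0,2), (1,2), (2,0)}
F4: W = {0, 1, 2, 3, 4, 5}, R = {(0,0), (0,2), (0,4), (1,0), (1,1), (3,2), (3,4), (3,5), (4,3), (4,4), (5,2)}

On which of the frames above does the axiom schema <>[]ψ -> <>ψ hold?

F1

Frame correspondent (Sahlqvist): forall x forall y (xRy -> exists w (yRw & xRw)) — i.e. a generalized confluence (Geach) condition.
F1: satisfies the condition.
F2: fails — sRu but no w* with uRw* and sRw*.
F3: fails — 0R2 but no w with 2Rw and 0Rw.
F4: fails — 0R2 but no w with 2Rw and 0Rw.
Valid on: F1.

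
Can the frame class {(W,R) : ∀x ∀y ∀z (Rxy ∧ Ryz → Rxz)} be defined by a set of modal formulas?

This is a Sahlqvist condition; the 4 axiom □p → □□p defines it.

Yes — defined by □p → □□p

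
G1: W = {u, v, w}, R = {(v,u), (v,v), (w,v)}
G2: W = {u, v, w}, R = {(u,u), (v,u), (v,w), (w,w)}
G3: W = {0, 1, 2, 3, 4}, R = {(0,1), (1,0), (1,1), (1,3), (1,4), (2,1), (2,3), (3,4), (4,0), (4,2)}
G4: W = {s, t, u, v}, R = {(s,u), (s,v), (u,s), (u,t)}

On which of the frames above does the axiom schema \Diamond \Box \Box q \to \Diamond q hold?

The schema corresponds to a generalized confluence (Geach) condition: \forall x \forall y (xRy \to \exists w (y R^2 w \wedge xRw)).
G1: fails — vRu but no t with uR²t and vRt.
G2: holds.
G3: fails — 2R3 but no w with 3R²w and 2Rw.
G4: fails — sRv but no w with vR²w and sRw.

G2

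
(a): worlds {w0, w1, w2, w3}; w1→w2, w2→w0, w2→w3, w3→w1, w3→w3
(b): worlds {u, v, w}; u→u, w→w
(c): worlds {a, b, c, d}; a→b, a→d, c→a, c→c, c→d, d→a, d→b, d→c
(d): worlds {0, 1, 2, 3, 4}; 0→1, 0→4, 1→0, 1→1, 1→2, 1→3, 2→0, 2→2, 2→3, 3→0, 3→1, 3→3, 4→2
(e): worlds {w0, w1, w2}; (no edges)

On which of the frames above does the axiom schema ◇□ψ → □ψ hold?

Frame correspondent (Sahlqvist): ∀x ∀y ∀z (Rxy ∧ Rxz → Ryz) — i.e. the Euclidean property.
(a): fails — Rw1w2 and Rw1w2 but not Rw2w2.
(b): ✓.
(c): fails — Rab and Rab but not Rbb.
(d): fails — R01 and R04 but not R14.
(e): ✓.

(b), (e)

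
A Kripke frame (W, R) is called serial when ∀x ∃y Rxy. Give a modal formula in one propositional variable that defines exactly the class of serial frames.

□ψ → ◇ψ

This is seriality; the standard corresponding axiom is D: □ψ → ◇ψ.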